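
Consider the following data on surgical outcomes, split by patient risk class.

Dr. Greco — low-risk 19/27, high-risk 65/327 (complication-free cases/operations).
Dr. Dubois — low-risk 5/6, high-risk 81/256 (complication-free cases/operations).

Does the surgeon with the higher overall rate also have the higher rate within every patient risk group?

Yes

Low-risk: Dr. Greco 19/27 = 70.4%, Dr. Dubois 5/6 = 83.3% → Dr. Dubois
High-risk: Dr. Greco 65/327 = 19.9%, Dr. Dubois 81/256 = 31.6% → Dr. Dubois
Overall: Dr. Greco 84/354 = 23.7%, Dr. Dubois 86/262 = 32.8% → Dr. Dubois
Dr. Dubois wins overall and in every patient risk group — no reversal.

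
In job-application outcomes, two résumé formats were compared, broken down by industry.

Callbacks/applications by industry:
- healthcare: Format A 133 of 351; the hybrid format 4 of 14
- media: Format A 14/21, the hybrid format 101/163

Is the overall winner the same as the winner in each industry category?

No

Healthcare: Format A 133/351 = 37.9%, the hybrid format 4/14 = 28.6% → Format A
Media: Format A 14/21 = 66.7%, the hybrid format 101/163 = 62.0% → Format A
Overall: Format A 147/372 = 39.5%, the hybrid format 105/177 = 59.3% → the hybrid format
Format A wins each industry group but the hybrid format wins overall — the comparison reverses. Format A's applications skew toward healthcare, which has a lower base rate.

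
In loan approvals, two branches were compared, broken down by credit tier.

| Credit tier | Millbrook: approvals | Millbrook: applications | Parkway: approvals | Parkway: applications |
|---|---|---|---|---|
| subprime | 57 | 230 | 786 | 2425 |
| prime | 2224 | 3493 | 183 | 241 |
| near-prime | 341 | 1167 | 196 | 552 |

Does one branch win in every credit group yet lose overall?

Subprime: Millbrook 57/230 = 24.8%, Parkway 786/2425 = 32.4% → Parkway
Prime: Millbrook 2224/3493 = 63.7%, Parkway 183/241 = 75.9% → Parkway
Near-prime: Millbrook 341/1167 = 29.2%, Parkway 196/552 = 35.5% → Parkway
Overall: Millbrook 2622/4890 = 53.6%, Parkway 1165/3218 = 36.2% → Millbrook
Parkway wins each credit group but Millbrook wins overall — the comparison reverses. Parkway's applications skew toward subprime, which has a lower base rate.

Yes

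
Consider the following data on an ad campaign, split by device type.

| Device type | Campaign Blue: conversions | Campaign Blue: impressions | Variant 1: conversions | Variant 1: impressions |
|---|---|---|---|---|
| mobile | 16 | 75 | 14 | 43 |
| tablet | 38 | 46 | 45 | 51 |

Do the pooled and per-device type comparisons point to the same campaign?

Mobile: Campaign Blue 16/75 = 21.3%, Variant 1 14/43 = 32.6% → Variant 1
Tablet: Campaign Blue 38/46 = 82.6%, Variant 1 45/51 = 88.2% → Variant 1
Overall: Campaign Blue 54/121 = 44.6%, Variant 1 59/94 = 62.8% → Variant 1
Variant 1 wins overall and in every device group — no reversal.

Yes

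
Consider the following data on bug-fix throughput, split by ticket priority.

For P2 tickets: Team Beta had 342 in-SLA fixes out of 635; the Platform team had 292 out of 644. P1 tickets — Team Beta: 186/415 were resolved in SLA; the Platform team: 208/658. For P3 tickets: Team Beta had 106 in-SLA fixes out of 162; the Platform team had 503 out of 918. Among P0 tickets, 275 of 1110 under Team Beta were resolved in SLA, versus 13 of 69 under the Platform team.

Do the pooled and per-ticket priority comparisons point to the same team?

P2: Team Beta 342/635 = 53.9%, the Platform team 292/644 = 45.3% → Team Beta
P1: Team Beta 186/415 = 44.8%, the Platform team 208/658 = 31.6% → Team Beta
P3: Team Beta 106/162 = 65.4%, the Platform team 503/918 = 54.8% → Team Beta
P0: Team Beta 275/1110 = 24.8%, the Platform team 13/69 = 18.8% → Team Beta
Overall: Team Beta 909/2322 = 39.1%, the Platform team 1016/2289 = 44.4% → the Platform team
Team Beta wins each ticket group but the Platform team wins overall — the comparison reverses. Team Beta's tickets skew toward P0, which has a lower base rate.

No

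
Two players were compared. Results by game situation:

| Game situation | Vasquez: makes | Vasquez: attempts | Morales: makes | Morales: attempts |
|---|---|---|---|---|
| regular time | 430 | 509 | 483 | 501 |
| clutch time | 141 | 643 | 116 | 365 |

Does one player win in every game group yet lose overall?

Regular time: Vasquez 430/509 = 84.5%, Morales 483/501 = 96.4% → Morales
Clutch time: Vasquez 141/643 = 21.9%, Morales 116/365 = 31.8% → Morales
Overall: Vasquez 571/1152 = 49.6%, Morales 599/866 = 69.2% → Morales
Morales wins overall and in every game group — no reversal.

No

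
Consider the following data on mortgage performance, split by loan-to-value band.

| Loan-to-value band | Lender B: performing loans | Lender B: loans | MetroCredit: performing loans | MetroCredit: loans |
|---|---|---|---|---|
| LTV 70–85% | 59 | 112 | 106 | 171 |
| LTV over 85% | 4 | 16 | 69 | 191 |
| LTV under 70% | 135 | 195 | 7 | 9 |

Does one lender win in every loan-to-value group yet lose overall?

LTV 70–85%: Lender B 59/112 = 52.7%, MetroCredit 106/171 = 62.0% → MetroCredit
LTV over 85%: Lender B 4/16 = 25.0%, MetroCredit 69/191 = 36.1% → MetroCredit
LTV under 70%: Lender B 135/195 = 69.2%, MetroCredit 7/9 = 77.8% → MetroCredit
Overall: Lender B 198/323 = 61.3%, MetroCredit 182/371 = 49.1% → Lender B
MetroCredit wins each loan-to-value group but Lender B wins overall — the comparison reverses. MetroCredit's loans skew toward LTV over 85%, which has a lower base rate.

Yes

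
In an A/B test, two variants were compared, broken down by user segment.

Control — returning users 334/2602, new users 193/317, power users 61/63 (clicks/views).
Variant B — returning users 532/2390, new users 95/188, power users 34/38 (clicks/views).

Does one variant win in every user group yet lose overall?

No

Returning users: Control 334/2602 = 12.8%, Variant B 532/2390 = 22.3% → Variant B
New users: Control 193/317 = 60.9%, Variant B 95/188 = 50.5% → Control
Power users: Control 61/63 = 96.8%, Variant B 34/38 = 89.5% → Control
Overall: Control 588/2982 = 19.7%, Variant B 661/2616 = 25.3% → Variant B
Neither sweeps: Control wins 2 of 3 groups, Variant B wins 1. Variant B wins overall but not every group — no Simpson reversal.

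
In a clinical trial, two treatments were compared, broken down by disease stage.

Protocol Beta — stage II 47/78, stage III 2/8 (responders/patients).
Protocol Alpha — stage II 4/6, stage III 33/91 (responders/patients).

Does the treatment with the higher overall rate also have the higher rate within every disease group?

No

Stage II: Protocol Beta 47/78 = 60.3%, Protocol Alpha 4/6 = 66.7% → Protocol Alpha
Stage III: Protocol Beta 2/8 = 25.0%, Protocol Alpha 33/91 = 36.3% → Protocol Alpha
Overall: Protocol Beta 49/86 = 57.0%, Protocol Alpha 37/97 = 38.1% → Protocol Beta
Protocol Alpha wins each disease group but Protocol Beta wins overall — the comparison reverses. Protocol Alpha's patients skew toward stage III, which has a lower base rate.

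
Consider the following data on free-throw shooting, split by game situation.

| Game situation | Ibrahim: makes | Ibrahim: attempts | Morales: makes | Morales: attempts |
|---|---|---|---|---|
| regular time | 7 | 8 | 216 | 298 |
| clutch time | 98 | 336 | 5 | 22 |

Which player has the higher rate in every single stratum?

Regular time: Ibrahim 7/8 = 87.5%, Morales 216/298 = 72.5% → Ibrahim
Clutch time: Ibrahim 98/336 = 29.2%, Morales 5/22 = 22.7% → Ibrahim
Ibrahim has the higher rate in both groups.

Ibrahim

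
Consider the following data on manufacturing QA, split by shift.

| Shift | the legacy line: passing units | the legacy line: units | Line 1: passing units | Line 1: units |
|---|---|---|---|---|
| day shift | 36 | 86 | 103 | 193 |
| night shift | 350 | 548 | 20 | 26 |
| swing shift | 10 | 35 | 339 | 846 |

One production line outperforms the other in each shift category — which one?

Day shift: the legacy line 36/86 = 41.9%, Line 1 103/193 = 53.4% → Line 1
Night shift: the legacy line 350/548 = 63.9%, Line 1 20/26 = 76.9% → Line 1
Swing shift: the legacy line 10/35 = 28.6%, Line 1 339/846 = 40.1% → Line 1
Line 1 has the higher rate in all 3 groups.

Line 1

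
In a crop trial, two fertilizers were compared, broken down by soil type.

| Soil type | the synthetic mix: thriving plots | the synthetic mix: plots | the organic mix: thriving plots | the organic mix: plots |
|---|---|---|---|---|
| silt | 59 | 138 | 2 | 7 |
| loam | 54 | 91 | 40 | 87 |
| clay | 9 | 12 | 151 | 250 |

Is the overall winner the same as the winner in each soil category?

No

Silt: the synthetic mix 59/138 = 42.8%, the organic mix 2/7 = 28.6% → the synthetic mix
Loam: the synthetic mix 54/91 = 59.3%, the organic mix 40/87 = 46.0% → the synthetic mix
Clay: the synthetic mix 9/12 = 75.0%, the organic mix 151/250 = 60.4% → the synthetic mix
Overall: the synthetic mix 122/241 = 50.6%, the organic mix 193/344 = 56.1% → the organic mix
The synthetic mix wins each soil group but the organic mix wins overall — the comparison reverses. The synthetic mix's plots skew toward silt, which has a lower base rate.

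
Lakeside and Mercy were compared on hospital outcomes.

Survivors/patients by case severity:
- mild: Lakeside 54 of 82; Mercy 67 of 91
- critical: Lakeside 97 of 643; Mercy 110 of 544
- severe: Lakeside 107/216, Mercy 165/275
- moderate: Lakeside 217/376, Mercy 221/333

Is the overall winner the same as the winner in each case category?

Mild: Lakeside 54/82 = 65.9%, Mercy 67/91 = 73.6% → Mercy
Critical: Lakeside 97/643 = 15.1%, Mercy 110/544 = 20.2% → Mercy
Severe: Lakeside 107/216 = 49.5%, Mercy 165/275 = 60.0% → Mercy
Moderate: Lakeside 217/376 = 57.7%, Mercy 221/333 = 66.4% → Mercy
Overall: Lakeside 475/1317 = 36.1%, Mercy 563/1243 = 45.3% → Mercy
Mercy wins overall and in every case group — no reversal.

Yes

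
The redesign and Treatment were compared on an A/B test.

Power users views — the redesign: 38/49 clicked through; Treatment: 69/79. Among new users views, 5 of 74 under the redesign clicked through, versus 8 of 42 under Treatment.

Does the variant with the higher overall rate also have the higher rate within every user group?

Yes

Power users: the redesign 38/49 = 77.6%, Treatment 69/79 = 87.3% → Treatment
New users: the redesign 5/74 = 6.8%, Treatment 8/42 = 19.0% → Treatment
Overall: the redesign 43/123 = 35.0%, Treatment 77/121 = 63.6% → Treatment
Treatment wins overall and in every user group — no reversal.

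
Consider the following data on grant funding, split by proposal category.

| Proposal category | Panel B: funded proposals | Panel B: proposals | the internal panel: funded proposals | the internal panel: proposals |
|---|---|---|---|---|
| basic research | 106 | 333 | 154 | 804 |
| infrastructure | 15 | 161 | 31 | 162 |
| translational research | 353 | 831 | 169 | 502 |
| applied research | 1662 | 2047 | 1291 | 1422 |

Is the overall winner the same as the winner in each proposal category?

Basic research: Panel B 106/333 = 31.8%, the internal panel 154/804 = 19.2% → Panel B
Infrastructure: Panel B 15/161 = 9.3%, the internal panel 31/162 = 19.1% → the internal panel
Translational research: Panel B 353/831 = 42.5%, the internal panel 169/502 = 33.7% → Panel B
Applied research: Panel B 1662/2047 = 81.2%, the internal panel 1291/1422 = 90.8% → the internal panel
Overall: Panel B 2136/3372 = 63.3%, the internal panel 1645/2890 = 56.9% → Panel B
Neither sweeps: Panel B wins 2 of 4 groups, the internal panel wins 2. Panel B wins overall but not every group — no Simpson reversal.

No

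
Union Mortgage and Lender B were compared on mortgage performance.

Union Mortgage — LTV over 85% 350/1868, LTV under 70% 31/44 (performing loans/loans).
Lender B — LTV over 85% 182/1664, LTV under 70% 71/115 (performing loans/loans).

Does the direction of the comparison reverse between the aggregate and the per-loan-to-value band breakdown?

LTV over 85%: Union Mortgage 350/1868 = 18.7%, Lender B 182/1664 = 10.9% → Union Mortgage
LTV under 70%: Union Mortgage 31/44 = 70.5%, Lender B 71/115 = 61.7% → Union Mortgage
Overall: Union Mortgage 381/1912 = 19.9%, Lender B 253/1779 = 14.2% → Union Mortgage
Union Mortgage wins overall and in every loan-to-value group — no reversal.

No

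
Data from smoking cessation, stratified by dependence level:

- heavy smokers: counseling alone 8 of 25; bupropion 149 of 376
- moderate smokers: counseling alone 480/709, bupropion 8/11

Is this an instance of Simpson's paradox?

Heavy smokers: counseling alone 8/25 = 32.0%, bupropion 149/376 = 39.6% → bupropion
Moderate smokers: counseling alone 480/709 = 67.7%, bupropion 8/11 = 72.7% → bupropion
Overall: counseling alone 488/734 = 66.5%, bupropion 157/387 = 40.6% → counseling alone
Bupropion wins each dependence group but counseling alone wins overall — the comparison reverses. Bupropion's participants skew toward heavy smokers, which has a lower base rate.

Yes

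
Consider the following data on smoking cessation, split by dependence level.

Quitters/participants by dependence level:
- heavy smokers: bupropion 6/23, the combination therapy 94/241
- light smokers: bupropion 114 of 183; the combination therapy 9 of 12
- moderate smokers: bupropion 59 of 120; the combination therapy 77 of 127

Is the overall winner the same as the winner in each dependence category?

No

Heavy smokers: bupropion 6/23 = 26.1%, the combination therapy 94/241 = 39.0% → the combination therapy
Light smokers: bupropion 114/183 = 62.3%, the combination therapy 9/12 = 75.0% → the combination therapy
Moderate smokers: bupropion 59/120 = 49.2%, the combination therapy 77/127 = 60.6% → the combination therapy
Overall: bupropion 179/326 = 54.9%, the combination therapy 180/380 = 47.4% → bupropion
The combination therapy wins each dependence group but bupropion wins overall — the comparison reverses. The combination therapy's participants skew toward heavy smokers, which has a lower base rate.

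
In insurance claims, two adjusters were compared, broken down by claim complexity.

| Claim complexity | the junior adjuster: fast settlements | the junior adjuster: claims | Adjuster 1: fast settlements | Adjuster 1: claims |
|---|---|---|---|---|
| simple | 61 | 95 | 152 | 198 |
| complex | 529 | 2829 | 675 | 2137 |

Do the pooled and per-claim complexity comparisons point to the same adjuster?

Simple: the junior adjuster 61/95 = 64.2%, Adjuster 1 152/198 = 76.8% → Adjuster 1
Complex: the junior adjuster 529/2829 = 18.7%, Adjuster 1 675/2137 = 31.6% → Adjuster 1
Overall: the junior adjuster 590/2924 = 20.2%, Adjuster 1 827/2335 = 35.4% → Adjuster 1
Adjuster 1 wins overall and in every claim group — no reversal.

Yes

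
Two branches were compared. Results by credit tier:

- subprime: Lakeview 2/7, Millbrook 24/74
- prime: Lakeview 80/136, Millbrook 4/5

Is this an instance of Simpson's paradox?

Subprime: Lakeview 2/7 = 28.6%, Millbrook 24/74 = 32.4% → Millbrook
Prime: Lakeview 80/136 = 58.8%, Millbrook 4/5 = 80.0% → Millbrook
Overall: Lakeview 82/143 = 57.3%, Millbrook 28/79 = 35.4% → Lakeview
Millbrook wins each credit group but Lakeview wins overall — the comparison reverses. Millbrook's applications skew toward subprime, which has a lower base rate.

Yes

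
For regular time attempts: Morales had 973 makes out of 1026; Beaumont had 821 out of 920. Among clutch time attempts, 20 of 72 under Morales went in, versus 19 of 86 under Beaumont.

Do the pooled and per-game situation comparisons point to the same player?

Regular time: Morales 973/1026 = 94.8%, Beaumont 821/920 = 89.2% → Morales
Clutch time: Morales 20/72 = 27.8%, Beaumont 19/86 = 22.1% → Morales
Overall: Morales 993/1098 = 90.4%, Beaumont 840/1006 = 83.5% → Morales
Morales wins overall and in every game group — no reversal.

Yes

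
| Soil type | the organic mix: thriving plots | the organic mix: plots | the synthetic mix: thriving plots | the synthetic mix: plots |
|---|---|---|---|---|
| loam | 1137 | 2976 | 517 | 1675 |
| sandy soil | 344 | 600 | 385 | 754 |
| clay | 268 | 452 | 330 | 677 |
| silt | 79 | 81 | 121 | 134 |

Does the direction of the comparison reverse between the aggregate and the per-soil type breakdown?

Loam: the organic mix 1137/2976 = 38.2%, the synthetic mix 517/1675 = 30.9% → the organic mix
Sandy soil: the organic mix 344/600 = 57.3%, the synthetic mix 385/754 = 51.1% → the organic mix
Clay: the organic mix 268/452 = 59.3%, the synthetic mix 330/677 = 48.7% → the organic mix
Silt: the organic mix 79/81 = 97.5%, the synthetic mix 121/134 = 90.3% → the organic mix
Overall: the organic mix 1828/4109 = 44.5%, the synthetic mix 1353/3240 = 41.8% → the organic mix
The organic mix wins overall and in every soil group — no reversal.

No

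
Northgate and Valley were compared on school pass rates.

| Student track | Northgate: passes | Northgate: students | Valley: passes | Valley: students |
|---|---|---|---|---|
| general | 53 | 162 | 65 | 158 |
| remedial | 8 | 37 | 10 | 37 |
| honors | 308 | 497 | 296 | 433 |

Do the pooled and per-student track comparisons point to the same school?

Yes

General: Northgate 53/162 = 32.7%, Valley 65/158 = 41.1% → Valley
Remedial: Northgate 8/37 = 21.6%, Valley 10/37 = 27.0% → Valley
Honors: Northgate 308/497 = 62.0%, Valley 296/433 = 68.4% → Valley
Overall: Northgate 369/696 = 53.0%, Valley 371/628 = 59.1% → Valley
Valley wins overall and in every student group — no reversal.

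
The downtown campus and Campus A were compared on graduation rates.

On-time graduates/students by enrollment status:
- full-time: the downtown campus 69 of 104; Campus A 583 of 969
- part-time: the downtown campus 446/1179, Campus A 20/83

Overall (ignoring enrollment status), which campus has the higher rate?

Campus A

Full-time: the downtown campus 69/104 = 66.3%, Campus A 583/969 = 60.2% → the downtown campus
Part-time: the downtown campus 446/1179 = 37.8%, Campus A 20/83 = 24.1% → the downtown campus
Overall: the downtown campus 515/1283 = 40.1%, Campus A 603/1052 = 57.3% → Campus A
(The downtown campus wins every enrollment group but Campus A wins overall — the downtown campus's students skew toward the low-rate part-time group.)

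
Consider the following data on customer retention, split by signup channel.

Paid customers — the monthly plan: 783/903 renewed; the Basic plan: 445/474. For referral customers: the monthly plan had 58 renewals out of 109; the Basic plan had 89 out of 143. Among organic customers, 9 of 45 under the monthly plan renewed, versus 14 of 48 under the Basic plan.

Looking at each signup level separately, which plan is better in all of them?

the Basic plan

Paid: the monthly plan 783/903 = 86.7%, the Basic plan 445/474 = 93.9% → the Basic plan
Referral: the monthly plan 58/109 = 53.2%, the Basic plan 89/143 = 62.2% → the Basic plan
Organic: the monthly plan 9/45 = 20.0%, the Basic plan 14/48 = 29.2% → the Basic plan
The Basic plan has the higher rate in all 3 groups.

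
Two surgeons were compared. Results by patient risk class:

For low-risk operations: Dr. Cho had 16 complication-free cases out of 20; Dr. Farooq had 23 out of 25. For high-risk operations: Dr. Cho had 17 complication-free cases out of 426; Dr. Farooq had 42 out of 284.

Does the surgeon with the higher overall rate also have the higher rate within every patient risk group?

Low-risk: Dr. Cho 16/20 = 80.0%, Dr. Farooq 23/25 = 92.0% → Dr. Farooq
High-risk: Dr. Cho 17/426 = 4.0%, Dr. Farooq 42/284 = 14.8% → Dr. Farooq
Overall: Dr. Cho 33/446 = 7.4%, Dr. Farooq 65/309 = 21.0% → Dr. Farooq
Dr. Farooq wins overall and in every patient risk group — no reversal.

Yes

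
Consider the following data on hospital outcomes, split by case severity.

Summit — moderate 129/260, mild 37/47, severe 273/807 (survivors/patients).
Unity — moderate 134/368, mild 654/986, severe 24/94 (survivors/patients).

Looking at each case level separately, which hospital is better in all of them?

Summit

Moderate: Summit 129/260 = 49.6%, Unity 134/368 = 36.4% → Summit
Mild: Summit 37/47 = 78.7%, Unity 654/986 = 66.3% → Summit
Severe: Summit 273/807 = 33.8%, Unity 24/94 = 25.5% → Summit
Summit has the higher rate in all 3 groups.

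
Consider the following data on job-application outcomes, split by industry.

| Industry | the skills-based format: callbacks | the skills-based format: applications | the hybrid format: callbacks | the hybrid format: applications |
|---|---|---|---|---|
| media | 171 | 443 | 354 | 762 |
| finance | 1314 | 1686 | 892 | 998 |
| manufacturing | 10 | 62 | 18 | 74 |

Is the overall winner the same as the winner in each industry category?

Media: the skills-based format 171/443 = 38.6%, the hybrid format 354/762 = 46.5% → the hybrid format
Finance: the skills-based format 1314/1686 = 77.9%, the hybrid format 892/998 = 89.4% → the hybrid format
Manufacturing: the skills-based format 10/62 = 16.1%, the hybrid format 18/74 = 24.3% → the hybrid format
Overall: the skills-based format 1495/2191 = 68.2%, the hybrid format 1264/1834 = 68.9% → the hybrid format
The hybrid format wins overall and in every industry group — no reversal.

Yes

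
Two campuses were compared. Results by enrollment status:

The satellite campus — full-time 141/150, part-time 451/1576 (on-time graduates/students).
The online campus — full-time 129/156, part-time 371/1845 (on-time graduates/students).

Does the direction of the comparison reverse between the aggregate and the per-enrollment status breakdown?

No

Full-time: the satellite campus 141/150 = 94.0%, the online campus 129/156 = 82.7% → the satellite campus
Part-time: the satellite campus 451/1576 = 28.6%, the online campus 371/1845 = 20.1% → the satellite campus
Overall: the satellite campus 592/1726 = 34.3%, the online campus 500/2001 = 25.0% → the satellite campus
The satellite campus wins overall and in every enrollment group — no reversal.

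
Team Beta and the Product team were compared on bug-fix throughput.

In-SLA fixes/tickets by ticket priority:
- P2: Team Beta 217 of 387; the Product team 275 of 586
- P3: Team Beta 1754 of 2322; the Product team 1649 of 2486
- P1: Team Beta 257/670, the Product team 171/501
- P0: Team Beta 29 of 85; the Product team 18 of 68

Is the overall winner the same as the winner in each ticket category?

P2: Team Beta 217/387 = 56.1%, the Product team 275/586 = 46.9% → Team Beta
P3: Team Beta 1754/2322 = 75.5%, the Product team 1649/2486 = 66.3% → Team Beta
P1: Team Beta 257/670 = 38.4%, the Product team 171/501 = 34.1% → Team Beta
P0: Team Beta 29/85 = 34.1%, the Product team 18/68 = 26.5% → Team Beta
Overall: Team Beta 2257/3464 = 65.2%, the Product team 2113/3641 = 58.0% → Team Beta
Team Beta wins overall and in every ticket group — no reversal.

Yes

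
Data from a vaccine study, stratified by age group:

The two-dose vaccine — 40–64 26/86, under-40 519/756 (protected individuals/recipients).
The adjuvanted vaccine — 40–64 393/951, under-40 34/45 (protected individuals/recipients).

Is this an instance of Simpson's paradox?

40–64: the two-dose vaccine 26/86 = 30.2%, the adjuvanted vaccine 393/951 = 41.3% → the adjuvanted vaccine
Under-40: the two-dose vaccine 519/756 = 68.7%, the adjuvanted vaccine 34/45 = 75.6% → the adjuvanted vaccine
Overall: the two-dose vaccine 545/842 = 64.7%, the adjuvanted vaccine 427/996 = 42.9% → the two-dose vaccine
The adjuvanted vaccine wins each age group but the two-dose vaccine wins overall — the comparison reverses. The adjuvanted vaccine's recipients skew toward 40–64, which has a lower base rate.

Yes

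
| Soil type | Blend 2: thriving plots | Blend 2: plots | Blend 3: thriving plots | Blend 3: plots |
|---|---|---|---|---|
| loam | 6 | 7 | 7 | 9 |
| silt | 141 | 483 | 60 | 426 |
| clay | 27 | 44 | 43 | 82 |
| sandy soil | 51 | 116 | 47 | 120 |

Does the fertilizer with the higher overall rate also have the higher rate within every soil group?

Loam: Blend 2 6/7 = 85.7%, Blend 3 7/9 = 77.8% → Blend 2
Silt: Blend 2 141/483 = 29.2%, Blend 3 60/426 = 14.1% → Blend 2
Clay: Blend 2 27/44 = 61.4%, Blend 3 43/82 = 52.4% → Blend 2
Sandy soil: Blend 2 51/116 = 44.0%, Blend 3 47/120 = 39.2% → Blend 2
Overall: Blend 2 225/650 = 34.6%, Blend 3 157/637 = 24.6% → Blend 2
Blend 2 wins overall and in every soil group — no reversal.

Yes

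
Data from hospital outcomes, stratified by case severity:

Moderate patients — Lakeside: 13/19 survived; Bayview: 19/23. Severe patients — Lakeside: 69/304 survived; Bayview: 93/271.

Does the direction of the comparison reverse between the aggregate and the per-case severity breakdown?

No

Moderate: Lakeside 13/19 = 68.4%, Bayview 19/23 = 82.6% → Bayview
Severe: Lakeside 69/304 = 22.7%, Bayview 93/271 = 34.3% → Bayview
Overall: Lakeside 82/323 = 25.4%, Bayview 112/294 = 38.1% → Bayview
Bayview wins overall and in every case group — no reversal.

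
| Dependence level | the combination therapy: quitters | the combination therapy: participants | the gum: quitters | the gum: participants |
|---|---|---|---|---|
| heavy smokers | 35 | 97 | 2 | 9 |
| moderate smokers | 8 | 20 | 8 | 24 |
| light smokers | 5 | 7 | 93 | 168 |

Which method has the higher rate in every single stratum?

Heavy smokers: the combination therapy 35/97 = 36.1%, the gum 2/9 = 22.2% → the combination therapy
Moderate smokers: the combination therapy 8/20 = 40.0%, the gum 8/24 = 33.3% → the combination therapy
Light smokers: the combination therapy 5/7 = 71.4%, the gum 93/168 = 55.4% → the combination therapy
The combination therapy has the higher rate in all 3 groups.

the combination therapy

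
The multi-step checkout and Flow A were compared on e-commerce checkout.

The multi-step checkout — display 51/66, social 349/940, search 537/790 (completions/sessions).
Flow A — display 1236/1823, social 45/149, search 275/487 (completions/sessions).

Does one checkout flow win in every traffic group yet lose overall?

Yes

Display: the multi-step checkout 51/66 = 77.3%, Flow A 1236/1823 = 67.8% → the multi-step checkout
Social: the multi-step checkout 349/940 = 37.1%, Flow A 45/149 = 30.2% → the multi-step checkout
Search: the multi-step checkout 537/790 = 68.0%, Flow A 275/487 = 56.5% → the multi-step checkout
Overall: the multi-step checkout 937/1796 = 52.2%, Flow A 1556/2459 = 63.3% → Flow A
The multi-step checkout wins each traffic group but Flow A wins overall — the comparison reverses. The multi-step checkout's sessions skew toward social, which has a lower base rate.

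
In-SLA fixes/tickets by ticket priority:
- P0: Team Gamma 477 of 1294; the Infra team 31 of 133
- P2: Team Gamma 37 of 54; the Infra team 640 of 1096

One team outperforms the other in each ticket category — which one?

P0: Team Gamma 477/1294 = 36.9%, the Infra team 31/133 = 23.3% → Team Gamma
P2: Team Gamma 37/54 = 68.5%, the Infra team 640/1096 = 58.4% → Team Gamma
Team Gamma has the higher rate in both groups.

Team Gamma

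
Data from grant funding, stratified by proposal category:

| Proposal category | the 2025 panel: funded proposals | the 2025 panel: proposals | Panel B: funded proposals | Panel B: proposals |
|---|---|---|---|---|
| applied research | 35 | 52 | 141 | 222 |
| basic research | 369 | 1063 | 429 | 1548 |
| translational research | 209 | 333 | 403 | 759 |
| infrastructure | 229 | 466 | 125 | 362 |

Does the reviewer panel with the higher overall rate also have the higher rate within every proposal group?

Applied research: the 2025 panel 35/52 = 67.3%, Panel B 141/222 = 63.5% → the 2025 panel
Basic research: the 2025 panel 369/1063 = 34.7%, Panel B 429/1548 = 27.7% → the 2025 panel
Translational research: the 2025 panel 209/333 = 62.8%, Panel B 403/759 = 53.1% → the 2025 panel
Infrastructure: the 2025 panel 229/466 = 49.1%, Panel B 125/362 = 34.5% → the 2025 panel
Overall: the 2025 panel 842/1914 = 44.0%, Panel B 1098/2891 = 38.0% → the 2025 panel
The 2025 panel wins overall and in every proposal group — no reversal.

Yes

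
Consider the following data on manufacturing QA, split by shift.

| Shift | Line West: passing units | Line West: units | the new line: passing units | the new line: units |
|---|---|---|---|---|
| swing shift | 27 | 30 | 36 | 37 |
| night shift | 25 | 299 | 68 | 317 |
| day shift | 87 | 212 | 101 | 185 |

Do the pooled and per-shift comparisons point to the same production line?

Yes

Swing shift: Line West 27/30 = 90.0%, the new line 36/37 = 97.3% → the new line
Night shift: Line West 25/299 = 8.4%, the new line 68/317 = 21.5% → the new line
Day shift: Line West 87/212 = 41.0%, the new line 101/185 = 54.6% → the new line
Overall: Line West 139/541 = 25.7%, the new line 205/539 = 38.0% → the new line
The new line wins overall and in every shift group — no reversal.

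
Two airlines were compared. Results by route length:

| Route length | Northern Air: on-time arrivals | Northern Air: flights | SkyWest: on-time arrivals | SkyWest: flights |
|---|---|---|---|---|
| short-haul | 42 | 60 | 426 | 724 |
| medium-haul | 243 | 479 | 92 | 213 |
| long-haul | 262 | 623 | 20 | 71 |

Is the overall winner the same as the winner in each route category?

No

Short-haul: Northern Air 42/60 = 70.0%, SkyWest 426/724 = 58.8% → Northern Air
Medium-haul: Northern Air 243/479 = 50.7%, SkyWest 92/213 = 43.2% → Northern Air
Long-haul: Northern Air 262/623 = 42.1%, SkyWest 20/71 = 28.2% → Northern Air
Overall: Northern Air 547/1162 = 47.1%, SkyWest 538/1008 = 53.4% → SkyWest
Northern Air wins each route group but SkyWest wins overall — the comparison reverses. Northern Air's flights skew toward long-haul, which has a lower base rate.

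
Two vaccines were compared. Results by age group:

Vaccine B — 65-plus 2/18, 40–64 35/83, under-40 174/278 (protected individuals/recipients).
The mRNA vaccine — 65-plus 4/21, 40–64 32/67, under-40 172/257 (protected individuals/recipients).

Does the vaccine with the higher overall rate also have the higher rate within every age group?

65-plus: Vaccine B 2/18 = 11.1%, the mRNA vaccine 4/21 = 19.0% → the mRNA vaccine
40–64: Vaccine B 35/83 = 42.2%, the mRNA vaccine 32/67 = 47.8% → the mRNA vaccine
Under-40: Vaccine B 174/278 = 62.6%, the mRNA vaccine 172/257 = 66.9% → the mRNA vaccine
Overall: Vaccine B 211/379 = 55.7%, the mRNA vaccine 208/345 = 60.3% → the mRNA vaccine
The mRNA vaccine wins overall and in every age group — no reversal.

Yes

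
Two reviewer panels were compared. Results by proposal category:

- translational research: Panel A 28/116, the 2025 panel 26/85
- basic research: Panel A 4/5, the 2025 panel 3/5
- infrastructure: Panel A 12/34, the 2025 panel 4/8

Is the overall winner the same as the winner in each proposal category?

Translational research: Panel A 28/116 = 24.1%, the 2025 panel 26/85 = 30.6% → the 2025 panel
Basic research: Panel A 4/5 = 80.0%, the 2025 panel 3/5 = 60.0% → Panel A
Infrastructure: Panel A 12/34 = 35.3%, the 2025 panel 4/8 = 50.0% → the 2025 panel
Overall: Panel A 44/155 = 28.4%, the 2025 panel 33/98 = 33.7% → the 2025 panel
Neither sweeps: Panel A wins 1 of 3 groups, the 2025 panel wins 2. The 2025 panel wins overall but not every group — no Simpson reversal.

No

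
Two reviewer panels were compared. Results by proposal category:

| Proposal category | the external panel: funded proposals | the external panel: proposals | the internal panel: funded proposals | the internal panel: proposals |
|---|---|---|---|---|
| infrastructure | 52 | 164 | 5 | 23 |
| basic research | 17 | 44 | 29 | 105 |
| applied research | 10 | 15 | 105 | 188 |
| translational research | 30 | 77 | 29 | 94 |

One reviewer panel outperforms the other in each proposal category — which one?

Infrastructure: the external panel 52/164 = 31.7%, the internal panel 5/23 = 21.7% → the external panel
Basic research: the external panel 17/44 = 38.6%, the internal panel 29/105 = 27.6% → the external panel
Applied research: the external panel 10/15 = 66.7%, the internal panel 105/188 = 55.9% → the external panel
Translational research: the external panel 30/77 = 39.0%, the internal panel 29/94 = 30.9% → the external panel
The external panel has the higher rate in all 4 groups.

the external panel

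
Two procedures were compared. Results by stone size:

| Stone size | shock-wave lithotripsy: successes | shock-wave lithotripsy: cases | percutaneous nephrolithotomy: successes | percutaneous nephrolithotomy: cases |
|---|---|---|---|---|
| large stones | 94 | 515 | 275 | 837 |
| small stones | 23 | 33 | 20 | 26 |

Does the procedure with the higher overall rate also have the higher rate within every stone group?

Large stones: shock-wave lithotripsy 94/515 = 18.3%, percutaneous nephrolithotomy 275/837 = 32.9% → percutaneous nephrolithotomy
Small stones: shock-wave lithotripsy 23/33 = 69.7%, percutaneous nephrolithotomy 20/26 = 76.9% → percutaneous nephrolithotomy
Overall: shock-wave lithotripsy 117/548 = 21.4%, percutaneous nephrolithotomy 295/863 = 34.2% → percutaneous nephrolithotomy
Percutaneous nephrolithotomy wins overall and in every stone group — no reversal.

Yes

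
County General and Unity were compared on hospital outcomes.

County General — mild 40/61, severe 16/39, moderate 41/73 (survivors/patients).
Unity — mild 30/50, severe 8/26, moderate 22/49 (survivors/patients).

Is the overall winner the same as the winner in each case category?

Yes

Mild: County General 40/61 = 65.6%, Unity 30/50 = 60.0% → County General
Severe: County General 16/39 = 41.0%, Unity 8/26 = 30.8% → County General
Moderate: County General 41/73 = 56.2%, Unity 22/49 = 44.9% → County General
Overall: County General 97/173 = 56.1%, Unity 60/125 = 48.0% → County General
County General wins overall and in every case group — no reversal.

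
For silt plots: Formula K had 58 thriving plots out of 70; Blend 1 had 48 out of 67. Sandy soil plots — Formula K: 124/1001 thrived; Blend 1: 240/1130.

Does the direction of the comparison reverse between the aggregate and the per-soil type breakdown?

Silt: Formula K 58/70 = 82.9%, Blend 1 48/67 = 71.6% → Formula K
Sandy soil: Formula K 124/1001 = 12.4%, Blend 1 240/1130 = 21.2% → Blend 1
Overall: Formula K 182/1071 = 17.0%, Blend 1 288/1197 = 24.1% → Blend 1
Neither sweeps: Formula K wins 1 of 2 groups, Blend 1 wins 1. Blend 1 wins overall but not every group — no Simpson reversal.

No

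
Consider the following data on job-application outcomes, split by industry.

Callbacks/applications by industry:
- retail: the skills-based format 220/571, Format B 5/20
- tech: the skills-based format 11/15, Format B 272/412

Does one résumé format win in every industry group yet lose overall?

Retail: the skills-based format 220/571 = 38.5%, Format B 5/20 = 25.0% → the skills-based format
Tech: the skills-based format 11/15 = 73.3%, Format B 272/412 = 66.0% → the skills-based format
Overall: the skills-based format 231/586 = 39.4%, Format B 277/432 = 64.1% → Format B
The skills-based format wins each industry group but Format B wins overall — the comparison reverses. The skills-based format's applications skew toward retail, which has a lower base rate.

Yes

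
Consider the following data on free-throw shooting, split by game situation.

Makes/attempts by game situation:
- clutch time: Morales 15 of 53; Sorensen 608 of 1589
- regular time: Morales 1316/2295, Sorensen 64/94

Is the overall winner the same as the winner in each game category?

Clutch time: Morales 15/53 = 28.3%, Sorensen 608/1589 = 38.3% → Sorensen
Regular time: Morales 1316/2295 = 57.3%, Sorensen 64/94 = 68.1% → Sorensen
Overall: Morales 1331/2348 = 56.7%, Sorensen 672/1683 = 39.9% → Morales
Sorensen wins each game group but Morales wins overall — the comparison reverses. Sorensen's attempts skew toward clutch time, which has a lower base rate.

No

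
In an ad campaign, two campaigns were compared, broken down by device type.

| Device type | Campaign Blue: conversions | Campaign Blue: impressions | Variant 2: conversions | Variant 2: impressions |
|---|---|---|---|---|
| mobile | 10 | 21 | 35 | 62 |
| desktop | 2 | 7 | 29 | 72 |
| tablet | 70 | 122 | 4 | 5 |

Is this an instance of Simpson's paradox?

Mobile: Campaign Blue 10/21 = 47.6%, Variant 2 35/62 = 56.5% → Variant 2
Desktop: Campaign Blue 2/7 = 28.6%, Variant 2 29/72 = 40.3% → Variant 2
Tablet: Campaign Blue 70/122 = 57.4%, Variant 2 4/5 = 80.0% → Variant 2
Overall: Campaign Blue 82/150 = 54.7%, Variant 2 68/139 = 48.9% → Campaign Blue
Variant 2 wins each device group but Campaign Blue wins overall — the comparison reverses. Variant 2's impressions skew toward desktop, which has a lower base rate.

Yes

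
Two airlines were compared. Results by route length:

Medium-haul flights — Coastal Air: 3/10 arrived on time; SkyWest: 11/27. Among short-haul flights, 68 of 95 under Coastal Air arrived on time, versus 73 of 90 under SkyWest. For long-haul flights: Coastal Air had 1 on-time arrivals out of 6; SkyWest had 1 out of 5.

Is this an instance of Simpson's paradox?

No

Medium-haul: Coastal Air 3/10 = 30.0%, SkyWest 11/27 = 40.7% → SkyWest
Short-haul: Coastal Air 68/95 = 71.6%, SkyWest 73/90 = 81.1% → SkyWest
Long-haul: Coastal Air 1/6 = 16.7%, SkyWest 1/5 = 20.0% → SkyWest
Overall: Coastal Air 72/111 = 64.9%, SkyWest 85/122 = 69.7% → SkyWest
SkyWest wins overall and in every route group — no reversal.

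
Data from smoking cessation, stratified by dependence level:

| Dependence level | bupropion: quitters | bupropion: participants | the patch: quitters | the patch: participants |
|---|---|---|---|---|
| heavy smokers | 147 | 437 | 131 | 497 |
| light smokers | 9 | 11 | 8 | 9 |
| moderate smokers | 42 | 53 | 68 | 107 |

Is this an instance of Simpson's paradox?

No

Heavy smokers: bupropion 147/437 = 33.6%, the patch 131/497 = 26.4% → bupropion
Light smokers: bupropion 9/11 = 81.8%, the patch 8/9 = 88.9% → the patch
Moderate smokers: bupropion 42/53 = 79.2%, the patch 68/107 = 63.6% → bupropion
Overall: bupropion 198/501 = 39.5%, the patch 207/613 = 33.8% → bupropion
Neither sweeps: bupropion wins 2 of 3 groups, the patch wins 1. Bupropion wins overall but not every group — no Simpson reversal.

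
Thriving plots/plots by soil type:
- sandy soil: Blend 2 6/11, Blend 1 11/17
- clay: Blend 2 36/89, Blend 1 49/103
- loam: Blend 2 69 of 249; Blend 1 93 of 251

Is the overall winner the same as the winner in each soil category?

Sandy soil: Blend 2 6/11 = 54.5%, Blend 1 11/17 = 64.7% → Blend 1
Clay: Blend 2 36/89 = 40.4%, Blend 1 49/103 = 47.6% → Blend 1
Loam: Blend 2 69/249 = 27.7%, Blend 1 93/251 = 37.1% → Blend 1
Overall: Blend 2 111/349 = 31.8%, Blend 1 153/371 = 41.2% → Blend 1
Blend 1 wins overall and in every soil group — no reversal.

Yes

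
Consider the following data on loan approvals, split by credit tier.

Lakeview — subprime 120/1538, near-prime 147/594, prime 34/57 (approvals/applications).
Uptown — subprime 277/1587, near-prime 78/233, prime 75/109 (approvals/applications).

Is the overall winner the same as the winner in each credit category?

Yes

Subprime: Lakeview 120/1538 = 7.8%, Uptown 277/1587 = 17.5% → Uptown
Near-prime: Lakeview 147/594 = 24.7%, Uptown 78/233 = 33.5% → Uptown
Prime: Lakeview 34/57 = 59.6%, Uptown 75/109 = 68.8% → Uptown
Overall: Lakeview 301/2189 = 13.8%, Uptown 430/1929 = 22.3% → Uptown
Uptown wins overall and in every credit group — no reversal.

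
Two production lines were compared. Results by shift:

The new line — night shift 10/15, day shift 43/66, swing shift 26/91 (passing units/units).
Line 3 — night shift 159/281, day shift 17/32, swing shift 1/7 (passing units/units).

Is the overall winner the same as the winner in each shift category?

Night shift: the new line 10/15 = 66.7%, Line 3 159/281 = 56.6% → the new line
Day shift: the new line 43/66 = 65.2%, Line 3 17/32 = 53.1% → the new line
Swing shift: the new line 26/91 = 28.6%, Line 3 1/7 = 14.3% → the new line
Overall: the new line 79/172 = 45.9%, Line 3 177/320 = 55.3% → Line 3
The new line wins each shift group but Line 3 wins overall — the comparison reverses. The new line's units skew toward swing shift, which has a lower base rate.

No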